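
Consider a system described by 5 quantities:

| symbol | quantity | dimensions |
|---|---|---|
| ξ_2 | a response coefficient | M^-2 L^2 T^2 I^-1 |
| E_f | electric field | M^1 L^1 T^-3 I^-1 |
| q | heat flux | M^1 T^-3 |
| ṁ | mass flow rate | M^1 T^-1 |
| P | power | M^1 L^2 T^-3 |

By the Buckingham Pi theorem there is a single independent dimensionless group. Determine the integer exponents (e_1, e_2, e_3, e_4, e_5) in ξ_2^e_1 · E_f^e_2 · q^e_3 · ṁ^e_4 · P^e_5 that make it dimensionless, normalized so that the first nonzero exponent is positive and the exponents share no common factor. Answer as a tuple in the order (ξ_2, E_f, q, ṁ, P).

(2, -2, 3, 4, -1)

M: e_1·(-2) + e_2·(1) + e_3·(1) + e_4·(1) + e_5·(1) = 0
L: e_1·(2) + e_2·(1) + e_3·(0) + e_4·(0) + e_5·(2) = 0
T: e_1·(2) + e_2·(-3) + e_3·(-3) + e_4·(-1) + e_5·(-3) = 0
I: e_1·(-1) + e_2·(-1) + e_3·(0) + e_4·(0) + e_5·(0) = 0
Solving this homogeneous linear system for the smallest-integer solution (first nonzero entry positive) gives (2, -2, 3, 4, -1).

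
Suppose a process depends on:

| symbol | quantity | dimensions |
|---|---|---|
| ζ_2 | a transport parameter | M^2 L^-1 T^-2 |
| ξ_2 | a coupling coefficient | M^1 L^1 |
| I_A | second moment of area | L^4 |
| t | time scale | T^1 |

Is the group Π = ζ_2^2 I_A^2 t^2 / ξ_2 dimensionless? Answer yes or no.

no

Sum the exponent of each base dimension across the product:
  M: 2·[ζ_2]_M − [ξ_2]_M + 2·[I_A]_M + 2·[t]_M = 2·(2) − (1) + 2·(0) + 2·(0) = 3
  L: 2·[ζ_2]_L − [ξ_2]_L + 2·[I_A]_L + 2·[t]_L = 2·(-1) − (1) + 2·(4) + 2·(0) = 5
  T: 2·[ζ_2]_T − [ξ_2]_T + 2·[I_A]_T + 2·[t]_T = 2·(-2) − (0) + 2·(0) + 2·(1) = -2
Net dimensions [M³ L⁵ T⁻²] ≠ [1] — not dimensionless.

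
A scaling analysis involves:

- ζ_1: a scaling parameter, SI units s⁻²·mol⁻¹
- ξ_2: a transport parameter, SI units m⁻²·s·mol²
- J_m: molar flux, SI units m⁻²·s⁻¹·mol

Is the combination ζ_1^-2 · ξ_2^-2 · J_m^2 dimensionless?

yes

Sum the exponent of each base dimension across the product:
  M: −2·[ζ_1]_M − 2·[ξ_2]_M + 2·[J_m]_M = −2·(0) − 2·(0) + 2·(0) = 0
  L: −2·[ζ_1]_L − 2·[ξ_2]_L + 2·[J_m]_L = −2·(0) − 2·(-2) + 2·(-2) = 0
  T: −2·[ζ_1]_T − 2·[ξ_2]_T + 2·[J_m]_T = −2·(-2) − 2·(1) + 2·(-1) = 0
  N: −2·[ζ_1]_N − 2·[ξ_2]_N + 2·[J_m]_N = −2·(-1) − 2·(2) + 2·(1) = 0
All base exponents vanish — dimensionless.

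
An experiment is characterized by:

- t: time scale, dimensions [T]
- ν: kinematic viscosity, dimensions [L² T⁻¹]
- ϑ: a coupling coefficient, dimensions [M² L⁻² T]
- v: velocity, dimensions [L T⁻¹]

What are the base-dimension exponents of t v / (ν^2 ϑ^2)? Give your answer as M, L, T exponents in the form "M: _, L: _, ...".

M: -4, L: 1, T: 0

Collect each base-dimension exponent across the product:
  M: (0) − 2·(0) − 2·(2) + (0) = -4
  L: (0) − 2·(2) − 2·(-2) + (1) = 1
  T: (1) − 2·(-1) − 2·(1) + (-1) = 0
So the dimensions are [M⁻⁴ L].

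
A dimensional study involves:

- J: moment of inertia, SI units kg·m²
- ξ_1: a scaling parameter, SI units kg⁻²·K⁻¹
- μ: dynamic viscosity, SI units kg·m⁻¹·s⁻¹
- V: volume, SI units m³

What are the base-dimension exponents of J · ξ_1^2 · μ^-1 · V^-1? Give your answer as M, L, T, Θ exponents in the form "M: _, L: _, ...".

M: -4, L: 0, T: 1, Θ: -2

Collect each base-dimension exponent across the product:
  M: (1) + 2·(-2) − (1) − (0) = -4
  L: (2) + 2·(0) − (-1) − (3) = 0
  T: (0) + 2·(0) − (-1) − (0) = 1
  Θ: (0) + 2·(-1) − (0) − (0) = -2
So the dimensions are [M⁻⁴ T Θ⁻²].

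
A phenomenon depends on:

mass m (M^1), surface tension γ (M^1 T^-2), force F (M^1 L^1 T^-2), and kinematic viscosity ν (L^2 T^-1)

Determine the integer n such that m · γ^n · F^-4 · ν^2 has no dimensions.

Balance the M exponent: (1)·n from γ, plus (1) − 4·(1) + 2·(0) = -3 from the rest, must sum to zero.
n − 3 = 0, so n = 3.

3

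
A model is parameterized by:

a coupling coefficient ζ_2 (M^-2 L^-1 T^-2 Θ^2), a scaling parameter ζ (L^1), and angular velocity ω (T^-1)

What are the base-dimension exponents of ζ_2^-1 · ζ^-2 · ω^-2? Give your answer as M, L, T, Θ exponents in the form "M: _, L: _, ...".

Collect each base-dimension exponent across the product:
  M: −(-2) − 2·(0) − 2·(0) = 2
  L: −(-1) − 2·(1) − 2·(0) = -1
  T: −(-2) − 2·(0) − 2·(-1) = 4
  Θ: −(2) − 2·(0) − 2·(0) = -2
So the dimensions are [M² L⁻¹ T⁴ Θ⁻²].

M: 2, L: -1, T: 4, Θ: -2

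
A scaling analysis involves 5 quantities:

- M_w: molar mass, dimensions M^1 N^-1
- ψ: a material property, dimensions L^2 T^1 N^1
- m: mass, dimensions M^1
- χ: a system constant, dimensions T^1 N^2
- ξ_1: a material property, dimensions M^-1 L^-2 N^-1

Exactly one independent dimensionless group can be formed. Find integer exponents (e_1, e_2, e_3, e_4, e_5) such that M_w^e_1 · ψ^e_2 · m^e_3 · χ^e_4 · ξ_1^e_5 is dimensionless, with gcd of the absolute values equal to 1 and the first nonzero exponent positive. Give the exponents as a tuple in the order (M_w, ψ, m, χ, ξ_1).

(2, -1, -3, 1, -1)

M: e_1·(1) + e_2·(0) + e_3·(1) + e_4·(0) + e_5·(-1) = 0
L: e_1·(0) + e_2·(2) + e_3·(0) + e_4·(0) + e_5·(-2) = 0
T: e_1·(0) + e_2·(1) + e_3·(0) + e_4·(1) + e_5·(0) = 0
N: e_1·(-1) + e_2·(1) + e_3·(0) + e_4·(2) + e_5·(-1) = 0
Solving this homogeneous linear system for the smallest-integer solution (first nonzero entry positive) gives (2, -1, -3, 1, -1).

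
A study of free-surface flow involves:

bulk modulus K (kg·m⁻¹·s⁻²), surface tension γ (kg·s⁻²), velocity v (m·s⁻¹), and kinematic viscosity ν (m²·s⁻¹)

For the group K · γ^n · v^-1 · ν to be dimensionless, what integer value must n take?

-1

Balance the M exponent: (1)·n from γ, plus (1) − (0) + (0) = 1 from the rest, must sum to zero.
n + 1 = 0, so n = -1.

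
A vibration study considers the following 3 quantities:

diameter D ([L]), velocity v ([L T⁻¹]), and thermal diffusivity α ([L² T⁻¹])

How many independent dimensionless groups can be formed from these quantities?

There are 3 variables and 2 base dimensions (L, T).
The dimension matrix has rank 2.
Independent dimensionless groups: 3 − 2 = 1.

1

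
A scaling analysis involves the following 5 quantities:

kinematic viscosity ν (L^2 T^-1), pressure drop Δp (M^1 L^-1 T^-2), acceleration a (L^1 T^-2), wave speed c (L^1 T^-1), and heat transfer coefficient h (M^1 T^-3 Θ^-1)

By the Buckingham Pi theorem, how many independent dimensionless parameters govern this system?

1

There are 5 variables and 4 base dimensions (M, L, T, Θ).
The dimension matrix has rank 4.
Independent dimensionless groups: 5 − 4 = 1.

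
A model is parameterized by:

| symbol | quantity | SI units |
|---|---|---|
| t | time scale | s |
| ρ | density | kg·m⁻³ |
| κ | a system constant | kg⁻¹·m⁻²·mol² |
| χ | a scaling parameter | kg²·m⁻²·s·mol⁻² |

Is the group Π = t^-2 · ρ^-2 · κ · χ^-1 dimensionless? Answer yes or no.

no

Sum the exponent of each base dimension across the product:
  M: −2·[t]_M − 2·[ρ]_M + [κ]_M − [χ]_M = −2·(0) − 2·(1) + (-1) − (2) = -5
  L: −2·[t]_L − 2·[ρ]_L + [κ]_L − [χ]_L = −2·(0) − 2·(-3) + (-2) − (-2) = 6
  T: −2·[t]_T − 2·[ρ]_T + [κ]_T − [χ]_T = −2·(1) − 2·(0) + (0) − (1) = -3
  N: −2·[t]_N − 2·[ρ]_N + [κ]_N − [χ]_N = −2·(0) − 2·(0) + (2) − (-2) = 4
Net dimensions [M⁻⁵ L⁶ T⁻³ N⁴] ≠ [1] — not dimensionless.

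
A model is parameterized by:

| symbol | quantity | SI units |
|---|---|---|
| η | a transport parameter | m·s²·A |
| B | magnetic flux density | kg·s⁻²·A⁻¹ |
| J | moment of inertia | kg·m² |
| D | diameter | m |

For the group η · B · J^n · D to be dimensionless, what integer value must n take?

-1

Balance the M exponent: (1)·n from J, plus (0) + (1) + (0) = 1 from the rest, must sum to zero.
n + 1 = 0, so n = -1.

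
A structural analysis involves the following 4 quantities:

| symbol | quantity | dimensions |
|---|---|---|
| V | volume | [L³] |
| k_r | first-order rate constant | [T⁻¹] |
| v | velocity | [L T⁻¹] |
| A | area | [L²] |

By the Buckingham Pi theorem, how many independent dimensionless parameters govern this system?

There are 4 variables and 2 base dimensions (L, T).
The dimension matrix has rank 2.
Independent dimensionless groups: 4 − 2 = 2.

2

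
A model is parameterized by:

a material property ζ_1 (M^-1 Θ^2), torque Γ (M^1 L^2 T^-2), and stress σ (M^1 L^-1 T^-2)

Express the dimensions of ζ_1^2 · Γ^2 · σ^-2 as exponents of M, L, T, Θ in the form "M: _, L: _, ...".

Collect each base-dimension exponent across the product:
  M: 2·(-1) + 2·(1) − 2·(1) = -2
  L: 2·(0) + 2·(2) − 2·(-1) = 6
  T: 2·(0) + 2·(-2) − 2·(-2) = 0
  Θ: 2·(2) + 2·(0) − 2·(0) = 4
So the dimensions are [M⁻² L⁶ Θ⁴].

M: -2, L: 6, T: 0, Θ: 4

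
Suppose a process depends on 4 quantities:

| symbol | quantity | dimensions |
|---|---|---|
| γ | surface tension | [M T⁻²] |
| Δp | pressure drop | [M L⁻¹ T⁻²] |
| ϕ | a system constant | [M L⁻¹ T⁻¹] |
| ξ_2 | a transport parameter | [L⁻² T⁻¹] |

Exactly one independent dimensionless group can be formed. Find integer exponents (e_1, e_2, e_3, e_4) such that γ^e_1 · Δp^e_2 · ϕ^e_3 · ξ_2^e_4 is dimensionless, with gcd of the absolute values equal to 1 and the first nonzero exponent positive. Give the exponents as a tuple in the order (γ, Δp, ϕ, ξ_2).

M: e_1·(1) + e_2·(1) + e_3·(1) + e_4·(0) = 0
L: e_1·(0) + e_2·(-1) + e_3·(-1) + e_4·(-2) = 0
T: e_1·(-2) + e_2·(-2) + e_3·(-1) + e_4·(-1) = 0
Solving this homogeneous linear system for the smallest-integer solution (first nonzero entry positive) gives (2, -3, 1, 1).

(2, -3, 1, 1)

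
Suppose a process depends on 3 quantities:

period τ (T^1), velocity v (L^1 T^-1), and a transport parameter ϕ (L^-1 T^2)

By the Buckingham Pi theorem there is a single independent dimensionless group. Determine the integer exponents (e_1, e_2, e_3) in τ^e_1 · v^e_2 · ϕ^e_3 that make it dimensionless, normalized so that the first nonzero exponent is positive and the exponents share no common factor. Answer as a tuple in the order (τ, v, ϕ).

(1, -1, -1)

L: e_1·(0) + e_2·(1) + e_3·(-1) = 0
T: e_1·(1) + e_2·(-1) + e_3·(2) = 0
Solving this homogeneous linear system for the smallest-integer solution (first nonzero entry positive) gives (1, -1, -1).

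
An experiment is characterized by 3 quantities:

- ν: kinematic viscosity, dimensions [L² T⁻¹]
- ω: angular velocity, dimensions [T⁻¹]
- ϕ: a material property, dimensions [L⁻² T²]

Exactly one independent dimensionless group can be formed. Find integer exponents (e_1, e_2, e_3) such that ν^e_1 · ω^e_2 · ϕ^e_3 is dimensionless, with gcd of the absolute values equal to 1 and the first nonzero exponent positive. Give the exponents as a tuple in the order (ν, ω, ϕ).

(1, 1, 1)

L: e_1·(2) + e_2·(0) + e_3·(-2) = 0
T: e_1·(-1) + e_2·(-1) + e_3·(2) = 0
Solving this homogeneous linear system for the smallest-integer solution (first nonzero entry positive) gives (1, 1, 1).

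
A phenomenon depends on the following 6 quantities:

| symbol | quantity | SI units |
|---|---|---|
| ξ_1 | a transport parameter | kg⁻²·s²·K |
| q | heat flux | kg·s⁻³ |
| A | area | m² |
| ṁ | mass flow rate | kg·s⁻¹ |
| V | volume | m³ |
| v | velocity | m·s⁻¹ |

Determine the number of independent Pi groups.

2

There are 6 variables and 4 base dimensions (M, L, T, Θ).
The dimension matrix has rank 4.
Independent dimensionless groups: 6 − 4 = 2.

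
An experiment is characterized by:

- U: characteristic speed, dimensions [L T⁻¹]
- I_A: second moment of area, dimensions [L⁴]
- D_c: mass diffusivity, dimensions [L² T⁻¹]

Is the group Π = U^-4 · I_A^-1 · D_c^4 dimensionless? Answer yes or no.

Sum the exponent of each base dimension across the product:
  M: −4·[U]_M − [I_A]_M + 4·[D_c]_M = −4·(0) − (0) + 4·(0) = 0
  L: −4·[U]_L − [I_A]_L + 4·[D_c]_L = −4·(1) − (4) + 4·(2) = 0
  T: −4·[U]_T − [I_A]_T + 4·[D_c]_T = −4·(-1) − (0) + 4·(-1) = 0
  I: −4·[U]_I − [I_A]_I + 4·[D_c]_I = −4·(0) − (0) + 4·(0) = 0
All base exponents vanish — dimensionless.

yes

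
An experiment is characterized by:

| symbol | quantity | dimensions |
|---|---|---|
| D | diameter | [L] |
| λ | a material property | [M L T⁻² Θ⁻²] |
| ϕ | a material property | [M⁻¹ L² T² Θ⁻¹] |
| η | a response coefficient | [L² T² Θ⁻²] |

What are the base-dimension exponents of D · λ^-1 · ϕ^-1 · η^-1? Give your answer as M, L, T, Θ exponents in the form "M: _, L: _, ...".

M: 0, L: -4, T: -2, Θ: 5

Collect each base-dimension exponent across the product:
  M: (0) − (1) − (-1) − (0) = 0
  L: (1) − (1) − (2) − (2) = -4
  T: (0) − (-2) − (2) − (2) = -2
  Θ: (0) − (-2) − (-1) − (-2) = 5
So the dimensions are [L⁻⁴ T⁻² Θ⁵].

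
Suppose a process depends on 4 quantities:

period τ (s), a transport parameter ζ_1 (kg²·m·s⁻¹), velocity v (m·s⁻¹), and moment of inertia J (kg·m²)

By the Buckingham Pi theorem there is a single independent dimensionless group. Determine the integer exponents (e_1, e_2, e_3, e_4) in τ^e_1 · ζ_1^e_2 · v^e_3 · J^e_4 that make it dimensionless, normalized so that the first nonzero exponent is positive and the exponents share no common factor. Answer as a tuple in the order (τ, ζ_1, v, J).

M: e_1·(0) + e_2·(2) + e_3·(0) + e_4·(1) = 0
L: e_1·(0) + e_2·(1) + e_3·(1) + e_4·(2) = 0
T: e_1·(1) + e_2·(-1) + e_3·(-1) + e_4·(0) = 0
Solving this homogeneous linear system for the smallest-integer solution (first nonzero entry positive) gives (4, 1, 3, -2).

(4, 1, 3, -2)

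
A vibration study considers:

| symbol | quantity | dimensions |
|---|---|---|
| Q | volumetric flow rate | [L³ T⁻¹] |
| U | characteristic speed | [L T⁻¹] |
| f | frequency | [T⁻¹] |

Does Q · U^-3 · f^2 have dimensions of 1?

Sum the exponent of each base dimension across the product:
  L: [Q]_L − 3·[U]_L + 2·[f]_L = (3) − 3·(1) + 2·(0) = 0
  T: [Q]_T − 3·[U]_T + 2·[f]_T = (-1) − 3·(-1) + 2·(-1) = 0
All base exponents vanish — dimensionless.

yes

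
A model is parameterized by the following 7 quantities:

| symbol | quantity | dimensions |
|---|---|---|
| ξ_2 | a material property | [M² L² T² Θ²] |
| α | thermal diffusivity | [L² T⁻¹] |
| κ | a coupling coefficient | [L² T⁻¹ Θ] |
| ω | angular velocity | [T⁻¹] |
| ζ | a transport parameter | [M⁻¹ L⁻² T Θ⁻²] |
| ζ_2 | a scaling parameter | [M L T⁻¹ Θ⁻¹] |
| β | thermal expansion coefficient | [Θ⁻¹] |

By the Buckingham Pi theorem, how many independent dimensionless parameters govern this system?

There are 7 variables and 4 base dimensions (M, L, T, Θ).
The dimension matrix has rank 4.
Independent dimensionless groups: 7 − 4 = 3.

3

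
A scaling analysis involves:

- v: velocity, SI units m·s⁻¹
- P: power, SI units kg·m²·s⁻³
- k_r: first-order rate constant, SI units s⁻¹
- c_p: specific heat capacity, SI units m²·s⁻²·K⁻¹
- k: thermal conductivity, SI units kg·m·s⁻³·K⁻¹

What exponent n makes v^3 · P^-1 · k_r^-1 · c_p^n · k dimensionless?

-1

Balance the L exponent: (2)·n from c_p, plus 3·(1) − (2) − (0) + (1) = 2 from the rest, must sum to zero.
2n + 2 = 0, so n = -1.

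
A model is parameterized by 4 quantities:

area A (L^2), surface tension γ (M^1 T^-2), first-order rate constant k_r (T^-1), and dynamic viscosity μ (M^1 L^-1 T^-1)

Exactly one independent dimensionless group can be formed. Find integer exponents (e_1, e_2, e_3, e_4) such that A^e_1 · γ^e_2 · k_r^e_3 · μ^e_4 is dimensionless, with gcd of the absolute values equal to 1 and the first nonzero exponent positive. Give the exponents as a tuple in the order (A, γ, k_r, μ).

M: e_1·(0) + e_2·(1) + e_3·(0) + e_4·(1) = 0
L: e_1·(2) + e_2·(0) + e_3·(0) + e_4·(-1) = 0
T: e_1·(0) + e_2·(-2) + e_3·(-1) + e_4·(-1) = 0
Solving this homogeneous linear system for the smallest-integer solution (first nonzero entry positive) gives (1, -2, 2, 2).

(1, -2, 2, 2)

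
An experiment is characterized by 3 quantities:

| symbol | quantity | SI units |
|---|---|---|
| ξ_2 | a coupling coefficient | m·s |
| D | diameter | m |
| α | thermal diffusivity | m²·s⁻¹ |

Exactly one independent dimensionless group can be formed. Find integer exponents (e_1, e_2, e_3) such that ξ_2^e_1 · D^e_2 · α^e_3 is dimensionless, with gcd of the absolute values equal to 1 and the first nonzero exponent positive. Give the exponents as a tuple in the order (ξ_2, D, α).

(1, -3, 1)

L: e_1·(1) + e_2·(1) + e_3·(2) = 0
T: e_1·(1) + e_2·(0) + e_3·(-1) = 0
Solving this homogeneous linear system for the smallest-integer solution (first nonzero entry positive) gives (1, -3, 1).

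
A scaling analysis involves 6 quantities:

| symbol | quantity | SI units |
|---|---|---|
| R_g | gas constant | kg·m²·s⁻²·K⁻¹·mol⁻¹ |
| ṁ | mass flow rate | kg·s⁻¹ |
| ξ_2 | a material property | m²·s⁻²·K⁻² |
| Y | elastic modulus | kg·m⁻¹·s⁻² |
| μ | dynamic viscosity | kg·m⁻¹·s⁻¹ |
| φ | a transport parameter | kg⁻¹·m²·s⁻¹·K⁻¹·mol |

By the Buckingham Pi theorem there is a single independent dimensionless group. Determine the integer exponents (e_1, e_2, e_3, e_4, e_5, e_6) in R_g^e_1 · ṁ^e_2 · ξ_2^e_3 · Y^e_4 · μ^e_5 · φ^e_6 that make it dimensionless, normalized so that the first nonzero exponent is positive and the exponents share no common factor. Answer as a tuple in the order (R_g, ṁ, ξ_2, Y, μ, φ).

(1, -2, -1, -1, 3, 1)

M: e_1·(1) + e_2·(1) + e_3·(0) + e_4·(1) + e_5·(1) + e_6·(-1) = 0
L: e_1·(2) + e_2·(0) + e_3·(2) + e_4·(-1) + e_5·(-1) + e_6·(2) = 0
T: e_1·(-2) + e_2·(-1) + e_3·(-2) + e_4·(-2) + e_5·(-1) + e_6·(-1) = 0
Θ: e_1·(-1) + e_2·(0) + e_3·(-2) + e_4·(0) + e_5·(0) + e_6·(-1) = 0
N: e_1·(-1) + e_2·(0) + e_3·(0) + e_4·(0) + e_5·(0) + e_6·(1) = 0
Solving this homogeneous linear system for the smallest-integer solution (first nonzero entry positive) gives (1, -2, -1, -1, 3, 1).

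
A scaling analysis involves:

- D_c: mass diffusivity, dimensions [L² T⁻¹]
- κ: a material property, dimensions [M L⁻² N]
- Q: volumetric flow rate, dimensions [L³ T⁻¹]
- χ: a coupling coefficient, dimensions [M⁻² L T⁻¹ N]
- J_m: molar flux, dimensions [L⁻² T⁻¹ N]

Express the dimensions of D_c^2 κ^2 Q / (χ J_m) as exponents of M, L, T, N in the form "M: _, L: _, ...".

M: 4, L: 4, T: -1, N: 0

Collect each base-dimension exponent across the product:
  M: 2·(0) + 2·(1) + (0) − (-2) − (0) = 4
  L: 2·(2) + 2·(-2) + (3) − (1) − (-2) = 4
  T: 2·(-1) + 2·(0) + (-1) − (-1) − (-1) = -1
  N: 2·(0) + 2·(1) + (0) − (1) − (1) = 0
So the dimensions are [M⁴ L⁴ T⁻¹].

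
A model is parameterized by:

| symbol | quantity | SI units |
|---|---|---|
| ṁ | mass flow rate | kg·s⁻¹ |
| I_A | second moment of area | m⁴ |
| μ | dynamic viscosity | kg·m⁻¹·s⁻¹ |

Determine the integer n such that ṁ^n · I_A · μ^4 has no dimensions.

Balance the M exponent: (1)·n from ṁ, plus (0) + 4·(1) = 4 from the rest, must sum to zero.
n + 4 = 0, so n = -4.

-4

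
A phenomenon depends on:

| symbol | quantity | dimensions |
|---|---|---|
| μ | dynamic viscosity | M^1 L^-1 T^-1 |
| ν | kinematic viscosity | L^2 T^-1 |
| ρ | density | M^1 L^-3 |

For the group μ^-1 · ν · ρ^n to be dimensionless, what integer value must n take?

1

Balance the M exponent: (1)·n from ρ, plus −(1) + (0) = -1 from the rest, must sum to zero.
n − 1 = 0, so n = 1.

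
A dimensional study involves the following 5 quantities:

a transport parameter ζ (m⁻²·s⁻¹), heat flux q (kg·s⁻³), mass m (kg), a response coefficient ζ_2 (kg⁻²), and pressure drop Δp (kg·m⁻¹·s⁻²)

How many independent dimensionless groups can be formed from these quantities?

There are 5 variables and 3 base dimensions (M, L, T).
The dimension matrix has rank 3.
Independent dimensionless groups: 5 − 3 = 2.

2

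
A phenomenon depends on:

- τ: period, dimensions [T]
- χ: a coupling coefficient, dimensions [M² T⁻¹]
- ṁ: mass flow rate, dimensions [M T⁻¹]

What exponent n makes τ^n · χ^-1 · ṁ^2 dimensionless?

Balance the T exponent: (1)·n from τ, plus −(-1) + 2·(-1) = -1 from the rest, must sum to zero.
n − 1 = 0, so n = 1.

1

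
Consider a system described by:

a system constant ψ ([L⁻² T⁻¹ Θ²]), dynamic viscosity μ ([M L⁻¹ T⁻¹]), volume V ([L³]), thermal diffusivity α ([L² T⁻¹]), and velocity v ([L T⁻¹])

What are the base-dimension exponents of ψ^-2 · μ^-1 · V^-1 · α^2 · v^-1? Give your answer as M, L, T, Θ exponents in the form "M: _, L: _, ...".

Collect each base-dimension exponent across the product:
  M: −2·(0) − (1) − (0) + 2·(0) − (0) = -1
  L: −2·(-2) − (-1) − (3) + 2·(2) − (1) = 5
  T: −2·(-1) − (-1) − (0) + 2·(-1) − (-1) = 2
  Θ: −2·(2) − (0) − (0) + 2·(0) − (0) = -4
So the dimensions are [M⁻¹ L⁵ T² Θ⁻⁴].

M: -1, L: 5, T: 2, Θ: -4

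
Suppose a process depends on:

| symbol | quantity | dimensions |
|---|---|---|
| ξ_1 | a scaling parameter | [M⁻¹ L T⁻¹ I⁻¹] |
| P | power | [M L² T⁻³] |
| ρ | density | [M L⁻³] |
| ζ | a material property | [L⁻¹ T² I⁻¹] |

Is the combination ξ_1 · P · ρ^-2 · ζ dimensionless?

no

Sum the exponent of each base dimension across the product:
  M: [ξ_1]_M + [P]_M − 2·[ρ]_M + [ζ]_M = (-1) + (1) − 2·(1) + (0) = -2
  L: [ξ_1]_L + [P]_L − 2·[ρ]_L + [ζ]_L = (1) + (2) − 2·(-3) + (-1) = 8
  T: [ξ_1]_T + [P]_T − 2·[ρ]_T + [ζ]_T = (-1) + (-3) − 2·(0) + (2) = -2
  I: [ξ_1]_I + [P]_I − 2·[ρ]_I + [ζ]_I = (-1) + (0) − 2·(0) + (-1) = -2
Net dimensions [M⁻² L⁸ T⁻² I⁻²] ≠ [1] — not dimensionless.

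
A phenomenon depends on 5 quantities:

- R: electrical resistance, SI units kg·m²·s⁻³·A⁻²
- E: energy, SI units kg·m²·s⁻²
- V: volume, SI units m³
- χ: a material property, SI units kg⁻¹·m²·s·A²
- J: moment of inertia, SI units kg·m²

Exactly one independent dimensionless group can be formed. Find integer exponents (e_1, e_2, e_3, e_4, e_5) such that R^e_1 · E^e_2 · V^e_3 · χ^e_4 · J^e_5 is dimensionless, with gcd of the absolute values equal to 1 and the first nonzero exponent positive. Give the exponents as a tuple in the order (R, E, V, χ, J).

(3, -3, -4, 3, 3)

M: e_1·(1) + e_2·(1) + e_3·(0) + e_4·(-1) + e_5·(1) = 0
L: e_1·(2) + e_2·(2) + e_3·(3) + e_4·(2) + e_5·(2) = 0
T: e_1·(-3) + e_2·(-2) + e_3·(0) + e_4·(1) + e_5·(0) = 0
I: e_1·(-2) + e_2·(0) + e_3·(0) + e_4·(2) + e_5·(0) = 0
Solving this homogeneous linear system for the smallest-integer solution (first nonzero entry positive) gives (3, -3, -4, 3, 3).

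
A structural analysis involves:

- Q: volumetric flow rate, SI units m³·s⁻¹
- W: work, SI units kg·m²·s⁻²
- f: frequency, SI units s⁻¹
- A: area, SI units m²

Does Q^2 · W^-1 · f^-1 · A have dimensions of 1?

no

Sum the exponent of each base dimension across the product:
  M: 2·[Q]_M − [W]_M − [f]_M + [A]_M = 2·(0) − (1) − (0) + (0) = -1
  L: 2·[Q]_L − [W]_L − [f]_L + [A]_L = 2·(3) − (2) − (0) + (2) = 6
  T: 2·[Q]_T − [W]_T − [f]_T + [A]_T = 2·(-1) − (-2) − (-1) + (0) = 1
Net dimensions [M⁻¹ L⁶ T] ≠ [1] — not dimensionless.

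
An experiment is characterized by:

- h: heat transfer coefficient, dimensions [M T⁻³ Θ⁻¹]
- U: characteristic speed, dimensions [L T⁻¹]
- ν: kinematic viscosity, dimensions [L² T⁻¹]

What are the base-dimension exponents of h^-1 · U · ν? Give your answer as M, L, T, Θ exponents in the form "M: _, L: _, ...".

M: -1, L: 3, T: 1, Θ: 1

Collect each base-dimension exponent across the product:
  M: −(1) + (0) + (0) = -1
  L: −(0) + (1) + (2) = 3
  T: −(-3) + (-1) + (-1) = 1
  Θ: −(-1) + (0) + (0) = 1
So the dimensions are [M⁻¹ L³ T Θ].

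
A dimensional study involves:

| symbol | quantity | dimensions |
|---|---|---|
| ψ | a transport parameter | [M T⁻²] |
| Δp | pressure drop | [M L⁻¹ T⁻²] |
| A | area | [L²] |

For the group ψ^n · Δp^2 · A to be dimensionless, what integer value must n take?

Balance the M exponent: (1)·n from ψ, plus 2·(1) + (0) = 2 from the rest, must sum to zero.
n + 2 = 0, so n = -2.

-2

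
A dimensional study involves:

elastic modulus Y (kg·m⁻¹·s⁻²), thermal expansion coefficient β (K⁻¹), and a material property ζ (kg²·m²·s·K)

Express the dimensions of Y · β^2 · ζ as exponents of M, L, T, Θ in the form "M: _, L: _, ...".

Collect each base-dimension exponent across the product:
  M: (1) + 2·(0) + (2) = 3
  L: (-1) + 2·(0) + (2) = 1
  T: (-2) + 2·(0) + (1) = -1
  Θ: (0) + 2·(-1) + (1) = -1
So the dimensions are [M³ L T⁻¹ Θ⁻¹].

M: 3, L: 1, T: -1, Θ: -1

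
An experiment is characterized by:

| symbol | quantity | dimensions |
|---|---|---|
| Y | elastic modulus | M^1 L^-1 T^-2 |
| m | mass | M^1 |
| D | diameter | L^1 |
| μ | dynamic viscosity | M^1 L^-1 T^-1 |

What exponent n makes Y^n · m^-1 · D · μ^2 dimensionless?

-1

Balance the M exponent: (1)·n from Y, plus −(1) + (0) + 2·(1) = 1 from the rest, must sum to zero.
n + 1 = 0, so n = -1.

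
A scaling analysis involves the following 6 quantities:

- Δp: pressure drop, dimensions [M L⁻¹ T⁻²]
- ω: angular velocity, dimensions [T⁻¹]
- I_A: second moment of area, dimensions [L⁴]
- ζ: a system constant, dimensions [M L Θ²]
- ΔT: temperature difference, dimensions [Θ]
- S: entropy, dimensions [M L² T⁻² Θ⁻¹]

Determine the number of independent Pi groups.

2

There are 6 variables and 4 base dimensions (M, L, T, Θ).
The dimension matrix has rank 4.
Independent dimensionless groups: 6 − 4 = 2.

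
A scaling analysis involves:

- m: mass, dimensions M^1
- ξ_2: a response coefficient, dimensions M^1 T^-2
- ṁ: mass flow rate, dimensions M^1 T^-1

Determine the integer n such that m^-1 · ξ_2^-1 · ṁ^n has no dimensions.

Balance the M exponent: (1)·n from ṁ, plus −(1) − (1) = -2 from the rest, must sum to zero.
n − 2 = 0, so n = 2.

2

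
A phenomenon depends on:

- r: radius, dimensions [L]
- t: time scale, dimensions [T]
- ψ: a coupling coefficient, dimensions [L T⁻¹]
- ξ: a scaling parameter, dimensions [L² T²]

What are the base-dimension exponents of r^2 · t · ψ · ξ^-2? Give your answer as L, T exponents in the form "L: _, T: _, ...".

Collect each base-dimension exponent across the product:
  L: 2·(1) + (0) + (1) − 2·(2) = -1
  T: 2·(0) + (1) + (-1) − 2·(2) = -4
So the dimensions are [L⁻¹ T⁻⁴].

L: -1, T: -4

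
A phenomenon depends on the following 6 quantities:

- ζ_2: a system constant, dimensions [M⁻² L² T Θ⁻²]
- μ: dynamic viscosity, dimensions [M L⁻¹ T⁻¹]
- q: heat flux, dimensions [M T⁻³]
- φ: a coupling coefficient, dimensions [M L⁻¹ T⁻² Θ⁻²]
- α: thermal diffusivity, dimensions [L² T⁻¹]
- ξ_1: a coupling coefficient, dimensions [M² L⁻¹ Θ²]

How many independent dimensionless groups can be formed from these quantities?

There are 6 variables and 4 base dimensions (M, L, T, Θ).
The dimension matrix has rank 4.
Independent dimensionless groups: 6 − 4 = 2.

2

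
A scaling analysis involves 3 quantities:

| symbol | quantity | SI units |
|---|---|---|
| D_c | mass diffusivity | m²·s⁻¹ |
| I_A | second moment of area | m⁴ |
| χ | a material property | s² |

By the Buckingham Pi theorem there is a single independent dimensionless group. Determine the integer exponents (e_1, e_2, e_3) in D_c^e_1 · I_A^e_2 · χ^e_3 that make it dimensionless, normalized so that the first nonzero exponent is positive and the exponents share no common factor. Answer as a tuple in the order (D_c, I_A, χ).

(2, -1, 1)

L: e_1·(2) + e_2·(4) + e_3·(0) = 0
T: e_1·(-1) + e_2·(0) + e_3·(2) = 0
Solving this homogeneous linear system for the smallest-integer solution (first nonzero entry positive) gives (2, -1, 1).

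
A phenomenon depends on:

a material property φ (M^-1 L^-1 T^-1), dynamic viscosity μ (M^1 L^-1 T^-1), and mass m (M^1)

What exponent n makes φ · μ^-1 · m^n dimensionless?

2

Balance the M exponent: (1)·n from m, plus (-1) − (1) = -2 from the rest, must sum to zero.
n − 2 = 0, so n = 2.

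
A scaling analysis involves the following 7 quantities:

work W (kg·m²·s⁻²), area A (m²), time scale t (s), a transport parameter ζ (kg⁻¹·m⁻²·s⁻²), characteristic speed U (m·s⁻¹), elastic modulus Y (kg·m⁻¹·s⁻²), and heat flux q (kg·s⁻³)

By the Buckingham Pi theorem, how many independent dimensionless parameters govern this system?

4

There are 7 variables and 3 base dimensions (M, L, T).
The dimension matrix has rank 3.
Independent dimensionless groups: 7 − 3 = 4.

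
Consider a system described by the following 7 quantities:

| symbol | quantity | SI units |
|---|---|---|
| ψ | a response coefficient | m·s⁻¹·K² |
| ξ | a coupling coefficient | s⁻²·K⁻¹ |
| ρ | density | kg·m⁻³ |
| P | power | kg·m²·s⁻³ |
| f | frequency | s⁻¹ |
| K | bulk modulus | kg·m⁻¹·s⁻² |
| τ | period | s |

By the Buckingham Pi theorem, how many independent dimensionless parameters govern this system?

3

There are 7 variables and 4 base dimensions (M, L, T, Θ).
The dimension matrix has rank 4.
Independent dimensionless groups: 7 − 4 = 3.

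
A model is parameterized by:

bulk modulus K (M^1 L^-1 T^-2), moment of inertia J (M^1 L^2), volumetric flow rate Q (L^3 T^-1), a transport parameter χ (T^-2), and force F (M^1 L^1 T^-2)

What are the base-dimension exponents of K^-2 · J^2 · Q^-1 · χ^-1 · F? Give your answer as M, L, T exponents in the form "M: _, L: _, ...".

Collect each base-dimension exponent across the product:
  M: −2·(1) + 2·(1) − (0) − (0) + (1) = 1
  L: −2·(-1) + 2·(2) − (3) − (0) + (1) = 4
  T: −2·(-2) + 2·(0) − (-1) − (-2) + (-2) = 5
So the dimensions are [M L⁴ T⁵].

M: 1, L: 4, T: 5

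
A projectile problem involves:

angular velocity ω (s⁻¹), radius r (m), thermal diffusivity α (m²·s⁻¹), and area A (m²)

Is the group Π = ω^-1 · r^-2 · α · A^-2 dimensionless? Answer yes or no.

Sum the exponent of each base dimension across the product:
  L: −[ω]_L − 2·[r]_L + [α]_L − 2·[A]_L = −(0) − 2·(1) + (2) − 2·(2) = -4
  T: −[ω]_T − 2·[r]_T + [α]_T − 2·[A]_T = −(-1) − 2·(0) + (-1) − 2·(0) = 0
Net dimensions [L⁻⁴] ≠ [1] — not dimensionless.

no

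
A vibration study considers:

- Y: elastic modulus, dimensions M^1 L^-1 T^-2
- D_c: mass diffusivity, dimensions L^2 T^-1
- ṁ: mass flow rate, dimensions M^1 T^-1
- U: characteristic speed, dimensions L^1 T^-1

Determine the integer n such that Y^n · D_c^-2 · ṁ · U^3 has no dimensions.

Balance the M exponent: (1)·n from Y, plus −2·(0) + (1) + 3·(0) = 1 from the rest, must sum to zero.
n + 1 = 0, so n = -1.

-1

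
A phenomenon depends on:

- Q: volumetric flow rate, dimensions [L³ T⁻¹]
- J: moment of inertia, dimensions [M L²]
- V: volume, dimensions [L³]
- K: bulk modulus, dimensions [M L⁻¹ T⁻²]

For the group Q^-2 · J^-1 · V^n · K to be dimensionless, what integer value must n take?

3

Balance the L exponent: (3)·n from V, plus −2·(3) − (2) + (-1) = -9 from the rest, must sum to zero.
3n − 9 = 0, so n = 3.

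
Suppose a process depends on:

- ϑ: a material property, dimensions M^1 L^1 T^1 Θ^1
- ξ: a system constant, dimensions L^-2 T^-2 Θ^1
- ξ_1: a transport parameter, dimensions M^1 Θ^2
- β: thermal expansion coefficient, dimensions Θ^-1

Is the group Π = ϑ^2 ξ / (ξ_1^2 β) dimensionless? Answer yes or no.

Sum the exponent of each base dimension across the product:
  M: 2·[ϑ]_M + [ξ]_M − 2·[ξ_1]_M − [β]_M = 2·(1) + (0) − 2·(1) − (0) = 0
  L: 2·[ϑ]_L + [ξ]_L − 2·[ξ_1]_L − [β]_L = 2·(1) + (-2) − 2·(0) − (0) = 0
  T: 2·[ϑ]_T + [ξ]_T − 2·[ξ_1]_T − [β]_T = 2·(1) + (-2) − 2·(0) − (0) = 0
  Θ: 2·[ϑ]_Θ + [ξ]_Θ − 2·[ξ_1]_Θ − [β]_Θ = 2·(1) + (1) − 2·(2) − (-1) = 0
All base exponents vanish — dimensionless.

yes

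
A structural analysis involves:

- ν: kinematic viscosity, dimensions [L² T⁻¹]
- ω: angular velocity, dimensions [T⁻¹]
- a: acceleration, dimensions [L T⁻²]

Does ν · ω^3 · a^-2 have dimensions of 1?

yes

Sum the exponent of each base dimension across the product:
  L: [ν]_L + 3·[ω]_L − 2·[a]_L = (2) + 3·(0) − 2·(1) = 0
  T: [ν]_T + 3·[ω]_T − 2·[a]_T = (-1) + 3·(-1) − 2·(-2) = 0
All base exponents vanish — dimensionless.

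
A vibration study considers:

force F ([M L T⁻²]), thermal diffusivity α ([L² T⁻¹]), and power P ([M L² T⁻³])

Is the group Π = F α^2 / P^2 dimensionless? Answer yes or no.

no

Sum the exponent of each base dimension across the product:
  M: [F]_M + 2·[α]_M − 2·[P]_M = (1) + 2·(0) − 2·(1) = -1
  L: [F]_L + 2·[α]_L − 2·[P]_L = (1) + 2·(2) − 2·(2) = 1
  T: [F]_T + 2·[α]_T − 2·[P]_T = (-2) + 2·(-1) − 2·(-3) = 2
Net dimensions [M⁻¹ L T²] ≠ [1] — not dimensionless.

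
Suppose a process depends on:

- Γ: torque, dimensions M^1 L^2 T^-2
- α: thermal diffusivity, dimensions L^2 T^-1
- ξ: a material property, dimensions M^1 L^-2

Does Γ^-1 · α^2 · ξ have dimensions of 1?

Sum the exponent of each base dimension across the product:
  M: −[Γ]_M + 2·[α]_M + [ξ]_M = −(1) + 2·(0) + (1) = 0
  L: −[Γ]_L + 2·[α]_L + [ξ]_L = −(2) + 2·(2) + (-2) = 0
  T: −[Γ]_T + 2·[α]_T + [ξ]_T = −(-2) + 2·(-1) + (0) = 0
  I: −[Γ]_I + 2·[α]_I + [ξ]_I = −(0) + 2·(0) + (0) = 0
All base exponents vanish — dimensionless.

yes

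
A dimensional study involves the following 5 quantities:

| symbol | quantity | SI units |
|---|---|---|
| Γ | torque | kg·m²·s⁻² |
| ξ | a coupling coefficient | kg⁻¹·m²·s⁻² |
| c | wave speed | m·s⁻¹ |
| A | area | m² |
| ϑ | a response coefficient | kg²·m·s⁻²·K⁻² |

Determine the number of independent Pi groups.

There are 5 variables and 4 base dimensions (M, L, T, Θ).
The dimension matrix has rank 4.
Independent dimensionless groups: 5 − 4 = 1.

1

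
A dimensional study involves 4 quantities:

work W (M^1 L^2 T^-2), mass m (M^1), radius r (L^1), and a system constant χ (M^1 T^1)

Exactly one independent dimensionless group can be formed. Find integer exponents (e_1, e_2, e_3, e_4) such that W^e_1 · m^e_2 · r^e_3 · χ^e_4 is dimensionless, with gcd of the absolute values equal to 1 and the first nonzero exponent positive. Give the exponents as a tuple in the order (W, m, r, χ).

M: e_1·(1) + e_2·(1) + e_3·(0) + e_4·(1) = 0
L: e_1·(2) + e_2·(0) + e_3·(1) + e_4·(0) = 0
T: e_1·(-2) + e_2·(0) + e_3·(0) + e_4·(1) = 0
Solving this homogeneous linear system for the smallest-integer solution (first nonzero entry positive) gives (1, -3, -2, 2).

(1, -3, -2, 2)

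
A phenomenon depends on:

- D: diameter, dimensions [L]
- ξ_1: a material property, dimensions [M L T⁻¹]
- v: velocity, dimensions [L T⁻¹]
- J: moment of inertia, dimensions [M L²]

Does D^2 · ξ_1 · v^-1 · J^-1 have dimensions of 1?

yes

Sum the exponent of each base dimension across the product:
  M: 2·[D]_M + [ξ_1]_M − [v]_M − [J]_M = 2·(0) + (1) − (0) − (1) = 0
  L: 2·[D]_L + [ξ_1]_L − [v]_L − [J]_L = 2·(1) + (1) − (1) − (2) = 0
  T: 2·[D]_T + [ξ_1]_T − [v]_T − [J]_T = 2·(0) + (-1) − (-1) − (0) = 0
All base exponents vanish — dimensionless.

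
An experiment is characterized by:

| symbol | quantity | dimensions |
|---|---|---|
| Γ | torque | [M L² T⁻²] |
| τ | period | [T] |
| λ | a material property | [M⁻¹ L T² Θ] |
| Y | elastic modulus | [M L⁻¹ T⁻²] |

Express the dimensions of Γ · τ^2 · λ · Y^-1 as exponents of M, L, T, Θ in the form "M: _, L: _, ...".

Collect each base-dimension exponent across the product:
  M: (1) + 2·(0) + (-1) − (1) = -1
  L: (2) + 2·(0) + (1) − (-1) = 4
  T: (-2) + 2·(1) + (2) − (-2) = 4
  Θ: (0) + 2·(0) + (1) − (0) = 1
So the dimensions are [M⁻¹ L⁴ T⁴ Θ].

M: -1, L: 4, T: 4, Θ: 1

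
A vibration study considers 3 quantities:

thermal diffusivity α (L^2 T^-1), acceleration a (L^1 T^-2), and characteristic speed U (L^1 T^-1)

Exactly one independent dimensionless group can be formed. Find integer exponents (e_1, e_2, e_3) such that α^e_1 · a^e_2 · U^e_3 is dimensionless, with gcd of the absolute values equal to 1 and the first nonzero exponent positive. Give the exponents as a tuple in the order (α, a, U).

(1, 1, -3)

L: e_1·(2) + e_2·(1) + e_3·(1) = 0
T: e_1·(-1) + e_2·(-2) + e_3·(-1) = 0
Solving this homogeneous linear system for the smallest-integer solution (first nonzero entry positive) gives (1, 1, -3).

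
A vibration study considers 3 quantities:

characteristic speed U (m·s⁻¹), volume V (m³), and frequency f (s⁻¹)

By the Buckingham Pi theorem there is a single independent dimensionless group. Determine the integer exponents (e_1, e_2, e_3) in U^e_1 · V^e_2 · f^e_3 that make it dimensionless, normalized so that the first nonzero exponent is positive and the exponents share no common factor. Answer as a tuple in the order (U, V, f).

L: e_1·(1) + e_2·(3) + e_3·(0) = 0
T: e_1·(-1) + e_2·(0) + e_3·(-1) = 0
Solving this homogeneous linear system for the smallest-integer solution (first nonzero entry positive) gives (3, -1, -3).

(3, -1, -3)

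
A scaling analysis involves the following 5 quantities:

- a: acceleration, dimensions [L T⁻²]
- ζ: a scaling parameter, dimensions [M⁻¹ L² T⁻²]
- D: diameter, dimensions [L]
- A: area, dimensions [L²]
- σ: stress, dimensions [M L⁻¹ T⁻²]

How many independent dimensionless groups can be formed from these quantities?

2

There are 5 variables and 3 base dimensions (M, L, T).
The dimension matrix has rank 3.
Independent dimensionless groups: 5 − 3 = 2.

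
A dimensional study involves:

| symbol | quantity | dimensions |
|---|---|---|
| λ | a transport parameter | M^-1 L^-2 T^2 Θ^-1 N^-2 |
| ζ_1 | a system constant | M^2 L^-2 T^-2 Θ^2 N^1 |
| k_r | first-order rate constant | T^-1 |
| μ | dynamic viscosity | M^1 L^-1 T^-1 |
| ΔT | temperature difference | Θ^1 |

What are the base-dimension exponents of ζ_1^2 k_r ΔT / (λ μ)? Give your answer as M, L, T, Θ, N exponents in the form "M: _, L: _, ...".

M: 4, L: -1, T: -6, Θ: 6, N: 4

Collect each base-dimension exponent across the product:
  M: −(-1) + 2·(2) + (0) − (1) + (0) = 4
  L: −(-2) + 2·(-2) + (0) − (-1) + (0) = -1
  T: −(2) + 2·(-2) + (-1) − (-1) + (0) = -6
  Θ: −(-1) + 2·(2) + (0) − (0) + (1) = 6
  N: −(-2) + 2·(1) + (0) − (0) + (0) = 4
So the dimensions are [M⁴ L⁻¹ T⁻⁶ Θ⁶ N⁴].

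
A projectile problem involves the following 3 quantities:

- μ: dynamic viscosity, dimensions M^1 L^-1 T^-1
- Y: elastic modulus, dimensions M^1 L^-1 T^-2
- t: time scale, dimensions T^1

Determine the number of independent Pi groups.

There are 3 variables and 3 base dimensions (M, L, T).
The dimension matrix has rank 2 (less than 3: the dimension vectors are linearly dependent).
Independent dimensionless groups: 3 − 2 = 1.

1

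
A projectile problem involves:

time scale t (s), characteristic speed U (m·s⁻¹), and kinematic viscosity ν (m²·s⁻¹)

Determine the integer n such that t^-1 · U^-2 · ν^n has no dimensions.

1

Balance the L exponent: (2)·n from ν, plus −(0) − 2·(1) = -2 from the rest, must sum to zero.
2n − 2 = 0, so n = 1.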